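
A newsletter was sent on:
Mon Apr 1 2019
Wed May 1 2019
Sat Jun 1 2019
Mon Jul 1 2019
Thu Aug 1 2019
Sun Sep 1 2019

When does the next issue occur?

Tue Oct 1 2019

Each date is the 1st; the gaps (30, 31, 30, 31, 31) track the month lengths.
The rule is the 1st of each month.
October 2019: Tue Oct 1 2019.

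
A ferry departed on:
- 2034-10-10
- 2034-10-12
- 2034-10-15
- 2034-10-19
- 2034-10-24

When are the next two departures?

Intervals are 2, 3, 4, 5 days — an arithmetic progression with common difference 1.
Next gap: 6 days. 2034-10-24 + 6 days = 2034-10-30.
Next gap: 7 days. 2034-10-30 + 7 days = 2034-11-06.

2034-10-30, 2034-11-06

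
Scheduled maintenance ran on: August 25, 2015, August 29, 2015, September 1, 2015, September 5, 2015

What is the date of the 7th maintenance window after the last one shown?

Gaps: 4, 3, 4 days — not constant, but cyclic with period 2.
The events fall on every Tuesday and Saturday.
The following Tuesday is September 8, 2015.
The following Saturday is September 12, 2015.
The following Tuesday is September 15, 2015.
The following Saturday is September 19, 2015.
The following Tuesday is September 22, 2015.
Next Saturday: September 26, 2015.
The following Tuesday is September 29, 2015.

September 29, 2015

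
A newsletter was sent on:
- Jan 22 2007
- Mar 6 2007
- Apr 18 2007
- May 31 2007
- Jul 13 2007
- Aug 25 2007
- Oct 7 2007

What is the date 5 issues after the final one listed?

Gaps between consecutive events: 43, 43, 43, 43, 43, 43 days — a constant 43-day interval.
Oct 7 2007 + 43 days = Nov 19 2007.
Nov 19 2007 + 43 days = Jan 1 2008.
Jan 1 2008 + 43 days = Feb 13 2008.
Feb 13 2008 + 43 days = Mar 27 2008.
Mar 27 2008 + 43 days = May 9 2008.

May 9 2008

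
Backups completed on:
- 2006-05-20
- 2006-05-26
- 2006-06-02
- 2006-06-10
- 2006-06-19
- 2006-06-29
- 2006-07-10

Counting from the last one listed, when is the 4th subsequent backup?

Intervals are 6, 7, 8, 9, 10, 11 days — an arithmetic progression with common difference 1.
Next gap: 12 days. 2006-07-10 + 12 days = 2006-07-22.
Next gap: 13 days. 2006-07-22 + 13 days = 2006-08-04.
Next gap: 14 days. 2006-08-04 + 14 days = 2006-08-18.
Next gap: 15 days. 2006-08-18 + 15 days = 2006-09-02.

2006-09-02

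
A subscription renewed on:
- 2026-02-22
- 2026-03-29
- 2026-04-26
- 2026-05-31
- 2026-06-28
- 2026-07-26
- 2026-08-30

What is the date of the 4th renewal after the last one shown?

2026-12-27

Every date is a Sunday; gaps 35, 28, 35, 28, 28, 35 days.
Each is the last Sunday of its month (at least one falls on the 29th or later, ruling out '4th Sunday').
Last Sunday of September 2026: 2026-09-27.
October 2026 ends with Sunday 2026-10-25.
Last Sunday of November 2026: 2026-11-29.
December 2026 ends with Sunday 2026-12-27.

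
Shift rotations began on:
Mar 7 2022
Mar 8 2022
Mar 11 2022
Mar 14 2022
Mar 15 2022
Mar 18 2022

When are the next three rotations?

Mar 21 2022, Mar 22 2022, Mar 25 2022

Every event lands on a Monday or Tuesday or Friday (gaps cycle 1, 3, 3, 1, 3).
So the schedule is: every Monday, Tuesday and Friday.
Next Monday: Mar 21 2022.
The following Tuesday is Mar 22 2022.
The following Friday is Mar 25 2022.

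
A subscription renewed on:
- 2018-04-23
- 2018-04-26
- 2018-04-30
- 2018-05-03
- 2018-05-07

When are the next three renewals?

The gap pattern 3, 4, 3, 4 repeats every 2 events.
These are the Mondays and Thursdays of each week.
Next Thursday: 2018-05-10.
The following Monday is 2018-05-14.
The following Thursday is 2018-05-17.

2018-05-10, 2018-05-14, 2018-05-17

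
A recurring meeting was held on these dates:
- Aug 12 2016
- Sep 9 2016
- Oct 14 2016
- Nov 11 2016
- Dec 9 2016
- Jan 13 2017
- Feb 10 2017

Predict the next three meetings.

Mar 10 2017, Apr 14 2017, May 12 2017

These are Fridays at 28- or 35-day spacing (28, 35, 28, 28, 35, 28).
The pattern: 2nd Friday of the month.
2nd Friday of March 2017: Mar 10 2017.
2nd Friday of April 2017: Apr 14 2017.
2nd Friday of May 2017: May 12 2017.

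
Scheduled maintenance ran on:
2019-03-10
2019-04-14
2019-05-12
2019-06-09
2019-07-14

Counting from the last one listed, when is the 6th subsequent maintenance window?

Gaps: 35, 28, 28, 35 days — a mix of 28 and 35. Every date is a Sunday.
Each is the 2nd Sunday of its month.
August 2019 — 2nd Sunday is 2019-08-11.
2nd Sunday of September 2019: 2019-09-08.
October 2019 — 2nd Sunday is 2019-10-13.
2nd Sunday of November 2019: 2019-11-10.
2nd Sunday of December 2019: 2019-12-08.
2nd Sunday of January 2020: 2020-01-12.

2020-01-12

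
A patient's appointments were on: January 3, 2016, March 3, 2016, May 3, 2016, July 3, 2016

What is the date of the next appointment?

Each date is the 3rd; the gaps (60, 61, 61) track the month lengths.
The rule is the 3rd of every 2 months.
September 2016: September 3, 2016.

September 3, 2016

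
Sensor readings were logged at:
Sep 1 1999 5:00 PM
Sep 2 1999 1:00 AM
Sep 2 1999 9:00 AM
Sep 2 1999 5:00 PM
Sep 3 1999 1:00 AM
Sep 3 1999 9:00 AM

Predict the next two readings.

Spacing: 8, 8, 8, 8, 8 h — constant 8 h.
Sep 3 1999 9:00 AM + 8 h = Sep 3 1999 5:00 PM.
Sep 3 1999 5:00 PM + 8 h = Sep 4 1999 1:00 AM.

Sep 3 1999 5:00 PM, Sep 4 1999 1:00 AM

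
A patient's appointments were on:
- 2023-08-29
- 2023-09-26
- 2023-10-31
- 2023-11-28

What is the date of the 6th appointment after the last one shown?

2024-05-28

All Tuesdays; the gaps (28, 35, 28) vary with month length.
This is the last Tuesday of each month.
December 2023 ends with Tuesday 2023-12-26.
Last Tuesday of January 2024: 2024-01-30.
February 2024 ends with Tuesday 2024-02-27.
March 2024 ends with Tuesday 2024-03-26.
Last Tuesday of April 2024: 2024-04-30.
Last Tuesday of May 2024: 2024-05-28.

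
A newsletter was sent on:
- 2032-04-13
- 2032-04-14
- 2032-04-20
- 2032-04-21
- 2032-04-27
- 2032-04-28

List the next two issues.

2032-05-04, 2032-05-05

The gap pattern 1, 6, 1, 6, 1 repeats every 2 events.
These are the Tuesdays and Wednesdays of each week.
The following Tuesday is 2032-05-04.
Next Wednesday: 2032-05-05.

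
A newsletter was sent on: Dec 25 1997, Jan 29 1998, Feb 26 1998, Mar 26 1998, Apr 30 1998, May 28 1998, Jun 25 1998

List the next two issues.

Every date is a Thursday; gaps 35, 28, 28, 35, 28, 28 days.
Each is the last Thursday of its month (at least one falls on the 29th or later, ruling out '4th Thursday').
July 1998 ends with Thursday Jul 30 1998.
Last Thursday of August 1998: Aug 27 1998.

Jul 30 1998, Aug 27 1998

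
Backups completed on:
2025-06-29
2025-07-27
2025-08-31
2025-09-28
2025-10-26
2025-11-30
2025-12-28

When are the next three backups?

2026-01-25, 2026-02-22, 2026-03-29

These are Sundays with 28, 35, 28, 28, 35, 28-day gaps.
Each is the final Sunday of its month — 2025-06-29 is past the 28th, so '4th Sunday' doesn't fit.
January 2026 ends with Sunday 2026-01-25.
Last Sunday of February 2026: 2026-02-22.
March 2026 ends with Sunday 2026-03-29.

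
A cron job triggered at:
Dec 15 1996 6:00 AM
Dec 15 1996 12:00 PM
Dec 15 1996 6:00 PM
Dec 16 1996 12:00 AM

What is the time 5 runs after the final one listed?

Dec 17 1996 6:00 AM

Gaps: 6, 6, 6 hours — each event is 6 hours after the previous one.
Dec 16 1996 12:00 AM + 6 h = Dec 16 1996 6:00 AM.
Dec 16 1996 6:00 AM + 6 h = Dec 16 1996 12:00 PM.
Dec 16 1996 12:00 PM + 6 h = Dec 16 1996 6:00 PM.
Dec 16 1996 6:00 PM + 6 h = Dec 17 1996 12:00 AM.
Dec 17 1996 12:00 AM + 6 h = Dec 17 1996 6:00 AM.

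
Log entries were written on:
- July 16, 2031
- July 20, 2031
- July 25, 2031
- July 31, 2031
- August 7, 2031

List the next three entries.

The spacing grows by 1 each time: 4, 5, 6, 7 days.
Next gap: 8 days. August 7, 2031 + 8 days = August 15, 2031.
Next gap: 9 days. August 15, 2031 + 9 days = August 24, 2031.
Next gap: 10 days. August 24, 2031 + 10 days = September 3, 2031.

August 15, 2031; August 24, 2031; September 3, 2031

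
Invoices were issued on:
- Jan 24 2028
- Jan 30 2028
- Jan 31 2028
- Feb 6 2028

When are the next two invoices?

Feb 7 2028, Feb 13 2028

The gap pattern 6, 1, 6 repeats every 2 events.
These are the Mondays and Sundays of each week.
The following Monday is Feb 7 2028.
Next Sunday: Feb 13 2028.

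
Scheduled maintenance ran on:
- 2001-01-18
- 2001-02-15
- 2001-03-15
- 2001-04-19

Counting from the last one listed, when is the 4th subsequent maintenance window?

Gaps: 28, 28, 35 days — a mix of 28 and 35. Every date is a Thursday.
Each is the 3rd Thursday of its month.
3rd Thursday of May 2001: 2001-05-17.
June 2001 — 3rd Thursday is 2001-06-21.
3rd Thursday of July 2001: 2001-07-19.
August 2001 — 3rd Thursday is 2001-08-16.

2001-08-16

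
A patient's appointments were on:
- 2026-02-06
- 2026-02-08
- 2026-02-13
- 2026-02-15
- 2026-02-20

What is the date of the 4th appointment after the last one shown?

The gap pattern 2, 5, 2, 5 repeats every 2 events.
These are the Fridays and Sundays of each week.
The following Sunday is 2026-02-22.
The following Friday is 2026-02-27.
The following Sunday is 2026-03-01.
Next Friday: 2026-03-06.

2026-03-06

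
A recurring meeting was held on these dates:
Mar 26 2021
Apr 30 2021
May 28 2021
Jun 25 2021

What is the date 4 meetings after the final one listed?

Every date is a Friday; gaps 35, 28, 28 days.
Each is the last Friday of its month (at least one falls on the 29th or later, ruling out '4th Friday').
July 2021 ends with Friday Jul 30 2021.
Last Friday of August 2021: Aug 27 2021.
September 2021 ends with Friday Sep 24 2021.
Last Friday of October 2021: Oct 29 2021.

Oct 29 2021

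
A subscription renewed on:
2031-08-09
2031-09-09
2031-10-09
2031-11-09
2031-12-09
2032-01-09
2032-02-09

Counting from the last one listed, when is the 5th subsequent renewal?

2032-07-09

The day-of-month is always 9 (31, 30, 31, 30, 31, 31 days between events).
So this recurs on the 9th of each month.
March 2032: 2032-03-09.
Next: April 2032 → 2032-04-09.
Next: May 2032 → 2032-05-09.
June 2032: 2032-06-09.
Next: July 2032 → 2032-07-09.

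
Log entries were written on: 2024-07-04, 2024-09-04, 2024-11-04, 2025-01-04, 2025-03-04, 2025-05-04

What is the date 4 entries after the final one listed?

The day-of-month is always 4 (62, 61, 61, 59, 61 days between events).
So this recurs on the 4th of every 2 months.
Next: July 2025 → 2025-07-04.
September 2025: 2025-09-04.
November 2025: 2025-11-04.
Next: January 2026 → 2026-01-04.

2026-01-04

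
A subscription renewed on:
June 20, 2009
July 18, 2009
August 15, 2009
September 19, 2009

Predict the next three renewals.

October 17, 2009; November 21, 2009; December 19, 2009

All dates are Saturdays, 28, 28, 35 days apart.
Specifically, the 3rd Saturday of each month.
3rd Saturday of October 2009: October 17, 2009.
November 2009 — 3rd Saturday is November 21, 2009.
December 2009 — 3rd Saturday is December 19, 2009.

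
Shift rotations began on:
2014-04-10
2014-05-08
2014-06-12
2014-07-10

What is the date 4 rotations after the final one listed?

2014-11-13

These are Thursdays at 28- or 35-day spacing (28, 35, 28).
The pattern: 2nd Thursday of the month.
August 2014 — 2nd Thursday is 2014-08-14.
September 2014 — 2nd Thursday is 2014-09-11.
October 2014 — 2nd Thursday is 2014-10-09.
November 2014 — 2nd Thursday is 2014-11-13.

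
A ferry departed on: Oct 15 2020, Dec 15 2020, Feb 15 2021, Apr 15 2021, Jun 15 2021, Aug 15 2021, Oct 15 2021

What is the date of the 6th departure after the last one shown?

Gaps: 61, 62, 59, 61, 61, 61 days — not constant. Every event is on the 15th of the month.
Pattern: the 15th of every 2 months.
December 2021: Dec 15 2021.
Next: February 2022 → Feb 15 2022.
April 2022: Apr 15 2022.
Next: June 2022 → Jun 15 2022.
Next: August 2022 → Aug 15 2022.
Next: October 2022 → Oct 15 2022.

Oct 15 2022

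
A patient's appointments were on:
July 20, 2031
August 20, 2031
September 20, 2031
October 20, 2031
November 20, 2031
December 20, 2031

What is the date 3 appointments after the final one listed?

March 20, 2032

Gaps: 31, 31, 30, 31, 30 days — not constant. Every event is on the 20th of the month.
Pattern: the 20th of each month.
Next: January 2032 → January 20, 2032.
February 2032: February 20, 2032.
March 2032: March 20, 2032.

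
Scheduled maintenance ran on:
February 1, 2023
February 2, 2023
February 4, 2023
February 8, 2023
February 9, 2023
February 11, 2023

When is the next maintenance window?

February 15, 2023

Every event lands on a Wednesday or Thursday or Saturday (gaps cycle 1, 2, 4, 1, 2).
So the schedule is: every Wednesday, Thursday and Saturday.
The following Wednesday is February 15, 2023.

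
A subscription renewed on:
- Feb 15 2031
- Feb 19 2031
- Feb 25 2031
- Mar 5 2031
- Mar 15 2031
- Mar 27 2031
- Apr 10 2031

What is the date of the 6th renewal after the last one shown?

Aug 14 2031

The spacing grows by 2 each time: 4, 6, 8, 10, 12, 14 days.
Next gap: 16 days. Apr 10 2031 + 16 days = Apr 26 2031.
Next gap: 18 days. Apr 26 2031 + 18 days = May 14 2031.
Next gap: 20 days. May 14 2031 + 20 days = Jun 3 2031.
Next gap: 22 days. Jun 3 2031 + 22 days = Jun 25 2031.
Next gap: 24 days. Jun 25 2031 + 24 days = Jul 19 2031.
Next gap: 26 days. Jul 19 2031 + 26 days = Aug 14 2031.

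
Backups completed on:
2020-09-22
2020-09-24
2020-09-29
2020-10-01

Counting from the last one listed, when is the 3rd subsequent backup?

2020-10-13

Gaps: 2, 5, 2 days — not constant, but cyclic with period 2.
The events fall on every Tuesday and Thursday.
The following Tuesday is 2020-10-06.
The following Thursday is 2020-10-08.
Next Tuesday: 2020-10-13.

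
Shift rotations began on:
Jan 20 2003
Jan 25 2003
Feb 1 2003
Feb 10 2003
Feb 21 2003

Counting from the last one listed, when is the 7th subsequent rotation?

The spacing grows by 2 each time: 5, 7, 9, 11 days.
Next gap: 13 days. Feb 21 2003 + 13 days = Mar 6 2003.
Next gap: 15 days. Mar 6 2003 + 15 days = Mar 21 2003.
Next gap: 17 days. Mar 21 2003 + 17 days = Apr 7 2003.
Next gap: 19 days. Apr 7 2003 + 19 days = Apr 26 2003.
Next gap: 21 days. Apr 26 2003 + 21 days = May 17 2003.
Next gap: 23 days. May 17 2003 + 23 days = Jun 9 2003.
Next gap: 25 days. Jun 9 2003 + 25 days = Jul 4 2003.

Jul 4 2003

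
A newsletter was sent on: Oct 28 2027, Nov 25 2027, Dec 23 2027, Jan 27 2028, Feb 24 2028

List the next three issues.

Gaps: 28, 28, 35, 28 days — a mix of 28 and 35. Every date is a Thursday.
Each is the 4th Thursday of its month.
4th Thursday of March 2028: Mar 23 2028.
4th Thursday of April 2028: Apr 27 2028.
May 2028 — 4th Thursday is May 25 2028.

Mar 23 2028, Apr 27 2028, May 25 2028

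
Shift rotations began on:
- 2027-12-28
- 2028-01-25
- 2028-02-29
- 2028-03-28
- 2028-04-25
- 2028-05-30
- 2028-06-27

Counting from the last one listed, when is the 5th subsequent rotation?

2028-11-28

All Tuesdays; the gaps (28, 35, 28, 28, 35, 28) vary with month length.
This is the last Tuesday of each month.
July 2028 ends with Tuesday 2028-07-25.
Last Tuesday of August 2028: 2028-08-29.
Last Tuesday of September 2028: 2028-09-26.
October 2028 ends with Tuesday 2028-10-31.
Last Tuesday of November 2028: 2028-11-28.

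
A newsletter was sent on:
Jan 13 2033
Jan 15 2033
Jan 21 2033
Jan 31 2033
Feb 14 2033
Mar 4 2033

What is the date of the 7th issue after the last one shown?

Oct 28 2033

Intervals are 2, 6, 10, 14, 18 days — an arithmetic progression with common difference 4.
Next gap: 22 days. Mar 4 2033 + 22 days = Mar 26 2033.
Next gap: 26 days. Mar 26 2033 + 26 days = Apr 21 2033.
Next gap: 30 days. Apr 21 2033 + 30 days = May 21 2033.
Next gap: 34 days. May 21 2033 + 34 days = Jun 24 2033.
Next gap: 38 days. Jun 24 2033 + 38 days = Aug 1 2033.
Next gap: 42 days. Aug 1 2033 + 42 days = Sep 12 2033.
Next gap: 46 days. Sep 12 2033 + 46 days = Oct 28 2033.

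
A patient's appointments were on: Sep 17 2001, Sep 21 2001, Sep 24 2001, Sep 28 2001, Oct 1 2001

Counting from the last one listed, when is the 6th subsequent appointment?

Oct 22 2001

Every event lands on a Monday or Friday (gaps cycle 4, 3, 4, 3).
So the schedule is: every Monday and Friday.
Next Friday: Oct 5 2001.
Next Monday: Oct 8 2001.
Next Friday: Oct 12 2001.
The following Monday is Oct 15 2001.
Next Friday: Oct 19 2001.
The following Monday is Oct 22 2001.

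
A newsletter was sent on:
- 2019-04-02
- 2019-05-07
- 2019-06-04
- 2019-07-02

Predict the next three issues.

Gaps: 35, 28, 28 days — a mix of 28 and 35. Every date is a Tuesday.
Each is the 1st Tuesday of its month.
1st Tuesday of August 2019: 2019-08-06.
September 2019 — 1st Tuesday is 2019-09-03.
1st Tuesday of October 2019: 2019-10-01.

2019-08-06, 2019-09-03, 2019-10-01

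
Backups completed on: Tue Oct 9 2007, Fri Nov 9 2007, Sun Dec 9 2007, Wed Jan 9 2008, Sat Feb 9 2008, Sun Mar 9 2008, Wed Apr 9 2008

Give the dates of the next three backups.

Gaps: 31, 30, 31, 31, 29, 31 days — not constant. Every event is on the 9th of the month.
Pattern: the 9th of each month.
May 2008: Fri May 9 2008.
June 2008: Mon Jun 9 2008.
July 2008: Wed Jul 9 2008.

Fri May 9 2008, Mon Jun 9 2008, Wed Jul 9 2008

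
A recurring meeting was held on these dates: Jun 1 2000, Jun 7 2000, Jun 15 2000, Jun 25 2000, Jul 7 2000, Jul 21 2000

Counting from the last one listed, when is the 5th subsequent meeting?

Oct 29 2000

Intervals are 6, 8, 10, 12, 14 days — an arithmetic progression with common difference 2.
Next gap: 16 days. Jul 21 2000 + 16 days = Aug 6 2000.
Next gap: 18 days. Aug 6 2000 + 18 days = Aug 24 2000.
Next gap: 20 days. Aug 24 2000 + 20 days = Sep 13 2000.
Next gap: 22 days. Sep 13 2000 + 22 days = Oct 5 2000.
Next gap: 24 days. Oct 5 2000 + 24 days = Oct 29 2000.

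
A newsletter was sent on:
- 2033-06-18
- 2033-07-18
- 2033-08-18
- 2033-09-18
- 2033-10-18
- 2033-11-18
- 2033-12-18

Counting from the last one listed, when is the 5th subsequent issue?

2034-05-18

Gaps: 30, 31, 31, 30, 31, 30 days — not constant. Every event is on the 18th of the month.
Pattern: the 18th of each month.
January 2034: 2034-01-18.
Next: February 2034 → 2034-02-18.
Next: March 2034 → 2034-03-18.
Next: April 2034 → 2034-04-18.
May 2034: 2034-05-18.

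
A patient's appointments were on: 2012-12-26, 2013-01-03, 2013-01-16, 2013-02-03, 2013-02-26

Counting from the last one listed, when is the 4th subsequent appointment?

2013-07-18

Intervals are 8, 13, 18, 23 days — an arithmetic progression with common difference 5.
Next gap: 28 days. 2013-02-26 + 28 days = 2013-03-26.
Next gap: 33 days. 2013-03-26 + 33 days = 2013-04-28.
Next gap: 38 days. 2013-04-28 + 38 days = 2013-06-05.
Next gap: 43 days. 2013-06-05 + 43 days = 2013-07-18.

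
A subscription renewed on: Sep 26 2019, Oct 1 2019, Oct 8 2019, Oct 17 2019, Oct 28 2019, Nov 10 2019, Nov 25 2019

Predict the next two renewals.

Dec 12 2019, Dec 31 2019

Gaps: 5, 7, 9, 11, 13, 15 days — each gap is 2 larger than the previous one.
Next gap: 17 days. Nov 25 2019 + 17 days = Dec 12 2019.
Next gap: 19 days. Dec 12 2019 + 19 days = Dec 31 2019.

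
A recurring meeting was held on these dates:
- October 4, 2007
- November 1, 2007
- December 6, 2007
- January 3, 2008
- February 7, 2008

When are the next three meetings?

Gaps: 28, 35, 28, 35 days — a mix of 28 and 35. Every date is a Thursday.
Each is the 1st Thursday of its month.
1st Thursday of March 2008: March 6, 2008.
1st Thursday of April 2008: April 3, 2008.
1st Thursday of May 2008: May 1, 2008.

March 6, 2008; April 3, 2008; May 1, 2008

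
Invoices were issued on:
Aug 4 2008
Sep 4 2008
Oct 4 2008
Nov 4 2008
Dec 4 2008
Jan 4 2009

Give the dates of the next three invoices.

The day-of-month is always 4 (31, 30, 31, 30, 31 days between events).
So this recurs on the 4th of each month.
Next: February 2009 → Feb 4 2009.
March 2009: Mar 4 2009.
April 2009: Apr 4 2009.

Feb 4 2009, Mar 4 2009, Apr 4 2009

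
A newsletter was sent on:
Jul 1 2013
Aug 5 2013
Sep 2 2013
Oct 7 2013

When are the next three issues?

Nov 4 2013, Dec 2 2013, Jan 6 2014

All dates are Mondays, 35, 28, 35 days apart.
Specifically, the 1st Monday of each month.
1st Monday of November 2013: Nov 4 2013.
1st Monday of December 2013: Dec 2 2013.
1st Monday of January 2014: Jan 6 2014.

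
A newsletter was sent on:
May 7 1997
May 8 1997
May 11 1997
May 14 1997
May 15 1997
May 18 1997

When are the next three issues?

May 21 1997, May 22 1997, May 25 1997

The gap pattern 1, 3, 3, 1, 3 repeats every 3 events.
These are the Wednesdays, Thursdays and Sundays of each week.
Next Wednesday: May 21 1997.
The following Thursday is May 22 1997.
The following Sunday is May 25 1997.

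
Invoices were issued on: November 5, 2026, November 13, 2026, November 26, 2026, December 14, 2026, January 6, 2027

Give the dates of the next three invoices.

Intervals are 8, 13, 18, 23 days — an arithmetic progression with common difference 5.
Next gap: 28 days. January 6, 2027 + 28 days = February 3, 2027.
Next gap: 33 days. February 3, 2027 + 33 days = March 8, 2027.
Next gap: 38 days. March 8, 2027 + 38 days = April 15, 2027.

February 3, 2027; March 8, 2027; April 15, 2027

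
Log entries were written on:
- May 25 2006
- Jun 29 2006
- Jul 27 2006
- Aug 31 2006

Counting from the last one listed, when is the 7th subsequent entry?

Mar 29 2007

All Thursdays; the gaps (35, 28, 35) vary with month length.
This is the last Thursday of each month.
September 2006 ends with Thursday Sep 28 2006.
October 2006 ends with Thursday Oct 26 2006.
November 2006 ends with Thursday Nov 30 2006.
Last Thursday of December 2006: Dec 28 2006.
Last Thursday of January 2007: Jan 25 2007.
Last Thursday of February 2007: Feb 22 2007.
March 2007 ends with Thursday Mar 29 2007.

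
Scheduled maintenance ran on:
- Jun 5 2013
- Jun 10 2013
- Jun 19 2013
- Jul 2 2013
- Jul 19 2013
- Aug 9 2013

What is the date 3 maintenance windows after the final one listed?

Nov 4 2013

Gaps: 5, 9, 13, 17, 21 days — each gap is 4 larger than the previous one.
Next gap: 25 days. Aug 9 2013 + 25 days = Sep 3 2013.
Next gap: 29 days. Sep 3 2013 + 29 days = Oct 2 2013.
Next gap: 33 days. Oct 2 2013 + 33 days = Nov 4 2013.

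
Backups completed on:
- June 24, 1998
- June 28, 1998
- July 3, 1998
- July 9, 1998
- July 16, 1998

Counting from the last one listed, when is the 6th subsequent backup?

The spacing grows by 1 each time: 4, 5, 6, 7 days.
Next gap: 8 days. July 16, 1998 + 8 days = July 24, 1998.
Next gap: 9 days. July 24, 1998 + 9 days = August 2, 1998.
Next gap: 10 days. August 2, 1998 + 10 days = August 12, 1998.
Next gap: 11 days. August 12, 1998 + 11 days = August 23, 1998.
Next gap: 12 days. August 23, 1998 + 12 days = September 4, 1998.
Next gap: 13 days. September 4, 1998 + 13 days = September 17, 1998.

September 17, 1998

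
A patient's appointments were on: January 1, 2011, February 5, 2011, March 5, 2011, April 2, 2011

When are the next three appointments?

May 7, 2011; June 4, 2011; July 2, 2011

These are Saturdays at 28- or 35-day spacing (35, 28, 28).
The pattern: 1st Saturday of the month.
1st Saturday of May 2011: May 7, 2011.
1st Saturday of June 2011: June 4, 2011.
1st Saturday of July 2011: July 2, 2011.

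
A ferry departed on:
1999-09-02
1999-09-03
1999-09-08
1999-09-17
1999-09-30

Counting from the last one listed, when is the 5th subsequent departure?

Intervals are 1, 5, 9, 13 days — an arithmetic progression with common difference 4.
Next gap: 17 days. 1999-09-30 + 17 days = 1999-10-17.
Next gap: 21 days. 1999-10-17 + 21 days = 1999-11-07.
Next gap: 25 days. 1999-11-07 + 25 days = 1999-12-02.
Next gap: 29 days. 1999-12-02 + 29 days = 1999-12-31.
Next gap: 33 days. 1999-12-31 + 33 days = 2000-02-02.

2000-02-02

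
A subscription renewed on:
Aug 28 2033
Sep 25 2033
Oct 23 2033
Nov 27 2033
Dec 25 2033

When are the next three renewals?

Gaps: 28, 28, 35, 28 days — a mix of 28 and 35. Every date is a Sunday.
Each is the 4th Sunday of its month.
4th Sunday of January 2034: Jan 22 2034.
4th Sunday of February 2034: Feb 26 2034.
March 2034 — 4th Sunday is Mar 26 2034.

Jan 22 2034, Feb 26 2034, Mar 26 2034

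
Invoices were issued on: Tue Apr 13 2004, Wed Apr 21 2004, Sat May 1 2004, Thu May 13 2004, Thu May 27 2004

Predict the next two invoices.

Sat Jun 12 2004, Wed Jun 30 2004

Intervals are 8, 10, 12, 14 days — an arithmetic progression with common difference 2.
Next gap: 16 days. Thu May 27 2004 + 16 days = Sat Jun 12 2004.
Next gap: 18 days. Sat Jun 12 2004 + 18 days = Wed Jun 30 2004.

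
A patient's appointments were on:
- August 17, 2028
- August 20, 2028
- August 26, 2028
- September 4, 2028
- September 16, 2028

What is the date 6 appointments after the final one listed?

January 29, 2029

Gaps: 3, 6, 9, 12 days — each gap is 3 larger than the previous one.
Next gap: 15 days. September 16, 2028 + 15 days = October 1, 2028.
Next gap: 18 days. October 1, 2028 + 18 days = October 19, 2028.
Next gap: 21 days. October 19, 2028 + 21 days = November 9, 2028.
Next gap: 24 days. November 9, 2028 + 24 days = December 3, 2028.
Next gap: 27 days. December 3, 2028 + 27 days = December 30, 2028.
Next gap: 30 days. December 30, 2028 + 30 days = January 29, 2029.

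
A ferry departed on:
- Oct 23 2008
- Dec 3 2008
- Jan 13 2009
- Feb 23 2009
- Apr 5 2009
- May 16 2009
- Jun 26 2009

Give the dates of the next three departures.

Aug 6 2009, Sep 16 2009, Oct 27 2009

Every event comes 41 days after the last (41, 41, 41, 41, 41, 41).
Jun 26 2009 + 41 days = Aug 6 2009.
Aug 6 2009 + 41 days = Sep 16 2009.
Sep 16 2009 + 41 days = Oct 27 2009.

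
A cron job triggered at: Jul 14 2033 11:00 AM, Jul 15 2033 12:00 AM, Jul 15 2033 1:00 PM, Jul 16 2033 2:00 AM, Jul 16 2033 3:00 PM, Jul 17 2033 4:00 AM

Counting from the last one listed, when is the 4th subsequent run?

Jul 19 2033 8:00 AM

The interval is a steady 13 hours (13, 13, 13, 13, 13).
Jul 17 2033 4:00 AM + 13 h = Jul 17 2033 5:00 PM.
Jul 17 2033 5:00 PM + 13 h = Jul 18 2033 6:00 AM.
Jul 18 2033 6:00 AM + 13 h = Jul 18 2033 7:00 PM.
Jul 18 2033 7:00 PM + 13 h = Jul 19 2033 8:00 AM.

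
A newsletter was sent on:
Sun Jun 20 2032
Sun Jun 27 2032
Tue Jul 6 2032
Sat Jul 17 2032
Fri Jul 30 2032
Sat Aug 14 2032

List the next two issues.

Intervals are 7, 9, 11, 13, 15 days — an arithmetic progression with common difference 2.
Next gap: 17 days. Sat Aug 14 2032 + 17 days = Tue Aug 31 2032.
Next gap: 19 days. Tue Aug 31 2032 + 19 days = Sun Sep 19 2032.

Tue Aug 31 2032, Sun Sep 19 2032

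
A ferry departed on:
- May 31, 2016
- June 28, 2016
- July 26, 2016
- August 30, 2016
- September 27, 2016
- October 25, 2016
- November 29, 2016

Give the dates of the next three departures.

December 27, 2016; January 31, 2017; February 28, 2017

These are Tuesdays with 28, 28, 35, 28, 28, 35-day gaps.
Each is the final Tuesday of its month — May 31, 2016 is past the 28th, so '4th Tuesday' doesn't fit.
December 2016 ends with Tuesday December 27, 2016.
Last Tuesday of January 2017: January 31, 2017.
February 2017 ends with Tuesday February 28, 2017.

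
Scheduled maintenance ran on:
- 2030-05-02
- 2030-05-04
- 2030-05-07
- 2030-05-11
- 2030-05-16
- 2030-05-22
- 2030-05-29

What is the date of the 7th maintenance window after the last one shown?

2030-08-14

Intervals are 2, 3, 4, 5, 6, 7 days — an arithmetic progression with common difference 1.
Next gap: 8 days. 2030-05-29 + 8 days = 2030-06-06.
Next gap: 9 days. 2030-06-06 + 9 days = 2030-06-15.
Next gap: 10 days. 2030-06-15 + 10 days = 2030-06-25.
Next gap: 11 days. 2030-06-25 + 11 days = 2030-07-06.
Next gap: 12 days. 2030-07-06 + 12 days = 2030-07-18.
Next gap: 13 days. 2030-07-18 + 13 days = 2030-07-31.
Next gap: 14 days. 2030-07-31 + 14 days = 2030-08-14.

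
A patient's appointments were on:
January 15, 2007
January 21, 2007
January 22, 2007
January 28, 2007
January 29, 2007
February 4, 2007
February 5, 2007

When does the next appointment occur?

February 11, 2007

Gaps: 6, 1, 6, 1, 6, 1 days — not constant, but cyclic with period 2.
The events fall on every Monday and Sunday.
The following Sunday is February 11, 2007.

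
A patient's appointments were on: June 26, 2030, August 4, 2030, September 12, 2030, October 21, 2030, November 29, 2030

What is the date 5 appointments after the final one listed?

June 12, 2031

Every event comes 39 days after the last (39, 39, 39, 39).
November 29, 2030 + 39 days = January 7, 2031.
January 7, 2031 + 39 days = February 15, 2031.
February 15, 2031 + 39 days = March 26, 2031.
March 26, 2031 + 39 days = May 4, 2031.
May 4, 2031 + 39 days = June 12, 2031.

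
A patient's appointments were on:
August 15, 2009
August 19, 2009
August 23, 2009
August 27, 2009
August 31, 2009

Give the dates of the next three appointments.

September 4, 2009; September 8, 2009; September 12, 2009

Every event comes 4 days after the last (4, 4, 4, 4).
August 31, 2009 + 4 days = September 4, 2009.
September 4, 2009 + 4 days = September 8, 2009.
September 8, 2009 + 4 days = September 12, 2009.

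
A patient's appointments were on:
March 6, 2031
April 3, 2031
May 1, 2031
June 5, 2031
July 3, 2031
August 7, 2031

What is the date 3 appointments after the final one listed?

These are Thursdays at 28- or 35-day spacing (28, 28, 35, 28, 35).
The pattern: 1st Thursday of the month.
1st Thursday of September 2031: September 4, 2031.
October 2031 — 1st Thursday is October 2, 2031.
November 2031 — 1st Thursday is November 6, 2031.

November 6, 2031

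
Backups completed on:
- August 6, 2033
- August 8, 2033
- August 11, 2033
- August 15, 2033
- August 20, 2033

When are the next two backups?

Gaps: 2, 3, 4, 5 days — each gap is 1 larger than the previous one.
Next gap: 6 days. August 20, 2033 + 6 days = August 26, 2033.
Next gap: 7 days. August 26, 2033 + 7 days = September 2, 2033.

August 26, 2033; September 2, 2033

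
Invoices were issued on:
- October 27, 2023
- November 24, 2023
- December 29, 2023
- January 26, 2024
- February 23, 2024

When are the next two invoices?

March 29, 2024; April 26, 2024

Every date is a Friday; gaps 28, 35, 28, 28 days.
Each is the last Friday of its month (at least one falls on the 29th or later, ruling out '4th Friday').
Last Friday of March 2024: March 29, 2024.
April 2024 ends with Friday April 26, 2024.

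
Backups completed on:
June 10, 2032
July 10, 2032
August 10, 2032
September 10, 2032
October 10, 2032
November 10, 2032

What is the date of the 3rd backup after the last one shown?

The day-of-month is always 10 (30, 31, 31, 30, 31 days between events).
So this recurs on the 10th of each month.
December 2032: December 10, 2032.
Next: January 2033 → January 10, 2033.
February 2033: February 10, 2033.

February 10, 2033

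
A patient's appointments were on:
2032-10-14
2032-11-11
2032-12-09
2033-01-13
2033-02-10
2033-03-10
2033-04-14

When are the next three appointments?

Gaps: 28, 28, 35, 28, 28, 35 days — a mix of 28 and 35. Every date is a Thursday.
Each is the 2nd Thursday of its month.
2nd Thursday of May 2033: 2033-05-12.
June 2033 — 2nd Thursday is 2033-06-09.
July 2033 — 2nd Thursday is 2033-07-14.

2033-05-12, 2033-06-09, 2033-07-14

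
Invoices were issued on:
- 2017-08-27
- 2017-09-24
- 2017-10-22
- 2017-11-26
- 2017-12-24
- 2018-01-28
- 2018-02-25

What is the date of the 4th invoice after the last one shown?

2018-06-24

All dates are Sundays, 28, 28, 35, 28, 35, 28 days apart.
Specifically, the 4th Sunday of each month.
March 2018 — 4th Sunday is 2018-03-25.
4th Sunday of April 2018: 2018-04-22.
May 2018 — 4th Sunday is 2018-05-27.
June 2018 — 4th Sunday is 2018-06-24.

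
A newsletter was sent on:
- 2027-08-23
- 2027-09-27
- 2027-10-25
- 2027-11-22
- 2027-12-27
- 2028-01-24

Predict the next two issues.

These are Mondays at 28- or 35-day spacing (35, 28, 28, 35, 28).
The pattern: 4th Monday of the month.
4th Monday of February 2028: 2028-02-28.
4th Monday of March 2028: 2028-03-27.

2028-02-28, 2028-03-27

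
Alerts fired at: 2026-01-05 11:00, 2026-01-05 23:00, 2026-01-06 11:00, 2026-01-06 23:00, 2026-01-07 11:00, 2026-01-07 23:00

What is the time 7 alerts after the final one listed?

2026-01-11 11:00

The interval is a steady 12 hours (12, 12, 12, 12, 12).
2026-01-07 23:00 + 12 h = 2026-01-08 11:00.
2026-01-08 11:00 + 12 h = 2026-01-08 23:00.
2026-01-08 23:00 + 12 h = 2026-01-09 11:00.
2026-01-09 11:00 + 12 h = 2026-01-09 23:00.
2026-01-09 23:00 + 12 h = 2026-01-10 11:00.
2026-01-10 11:00 + 12 h = 2026-01-10 23:00.
2026-01-10 23:00 + 12 h = 2026-01-11 11:00.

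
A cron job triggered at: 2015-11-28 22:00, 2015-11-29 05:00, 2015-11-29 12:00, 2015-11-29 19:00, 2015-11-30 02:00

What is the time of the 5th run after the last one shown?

2015-12-01 13:00

Spacing: 7, 7, 7, 7 h — constant 7 h.
2015-11-30 02:00 + 7 h = 2015-11-30 09:00.
2015-11-30 09:00 + 7 h = 2015-11-30 16:00.
2015-11-30 16:00 + 7 h = 2015-11-30 23:00.
2015-11-30 23:00 + 7 h = 2015-12-01 06:00.
2015-12-01 06:00 + 7 h = 2015-12-01 13:00.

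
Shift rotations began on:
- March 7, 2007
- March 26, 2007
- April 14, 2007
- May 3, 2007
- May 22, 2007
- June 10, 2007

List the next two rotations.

The spacing is 19, 19, 19, 19, 19 days — always 19 days.
June 10, 2007 + 19 days = June 29, 2007.
June 29, 2007 + 19 days = July 18, 2007.

June 29, 2007; July 18, 2007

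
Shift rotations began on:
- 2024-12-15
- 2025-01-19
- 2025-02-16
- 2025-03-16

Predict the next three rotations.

2025-04-20, 2025-05-18, 2025-06-15

All dates are Sundays, 35, 28, 28 days apart.
Specifically, the 3rd Sunday of each month.
3rd Sunday of April 2025: 2025-04-20.
May 2025 — 3rd Sunday is 2025-05-18.
June 2025 — 3rd Sunday is 2025-06-15.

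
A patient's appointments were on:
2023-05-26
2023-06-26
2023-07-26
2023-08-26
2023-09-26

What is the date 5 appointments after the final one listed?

Each date is the 26th; the gaps (31, 30, 31, 31) track the month lengths.
The rule is the 26th of each month.
Next: October 2023 → 2023-10-26.
Next: November 2023 → 2023-11-26.
December 2023: 2023-12-26.
January 2024: 2024-01-26.
February 2024: 2024-02-26.

2024-02-26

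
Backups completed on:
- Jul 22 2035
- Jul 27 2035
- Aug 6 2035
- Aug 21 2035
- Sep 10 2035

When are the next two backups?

Intervals are 5, 10, 15, 20 days — an arithmetic progression with common difference 5.
Next gap: 25 days. Sep 10 2035 + 25 days = Oct 5 2035.
Next gap: 30 days. Oct 5 2035 + 30 days = Nov 4 2035.

Oct 5 2035, Nov 4 2035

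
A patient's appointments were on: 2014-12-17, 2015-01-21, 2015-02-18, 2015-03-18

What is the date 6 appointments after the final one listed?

2015-09-16

All dates are Wednesdays, 35, 28, 28 days apart.
Specifically, the 3rd Wednesday of each month.
April 2015 — 3rd Wednesday is 2015-04-15.
3rd Wednesday of May 2015: 2015-05-20.
3rd Wednesday of June 2015: 2015-06-17.
3rd Wednesday of July 2015: 2015-07-15.
3rd Wednesday of August 2015: 2015-08-19.
3rd Wednesday of September 2015: 2015-09-16.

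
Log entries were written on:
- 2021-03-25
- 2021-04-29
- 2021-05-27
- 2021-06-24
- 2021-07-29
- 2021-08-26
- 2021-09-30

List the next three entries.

Every date is a Thursday; gaps 35, 28, 28, 35, 28, 35 days.
Each is the last Thursday of its month (at least one falls on the 29th or later, ruling out '4th Thursday').
October 2021 ends with Thursday 2021-10-28.
November 2021 ends with Thursday 2021-11-25.
Last Thursday of December 2021: 2021-12-30.

2021-10-28, 2021-11-25, 2021-12-30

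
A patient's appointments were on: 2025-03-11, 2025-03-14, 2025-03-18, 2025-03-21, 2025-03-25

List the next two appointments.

2025-03-28, 2025-04-01

The gap pattern 3, 4, 3, 4 repeats every 2 events.
These are the Tuesdays and Fridays of each week.
The following Friday is 2025-03-28.
The following Tuesday is 2025-04-01.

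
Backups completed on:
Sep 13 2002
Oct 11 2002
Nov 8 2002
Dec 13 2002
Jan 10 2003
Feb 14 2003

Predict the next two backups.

Mar 14 2003, Apr 11 2003

Gaps: 28, 28, 35, 28, 35 days — a mix of 28 and 35. Every date is a Friday.
Each is the 2nd Friday of its month.
2nd Friday of March 2003: Mar 14 2003.
2nd Friday of April 2003: Apr 11 2003.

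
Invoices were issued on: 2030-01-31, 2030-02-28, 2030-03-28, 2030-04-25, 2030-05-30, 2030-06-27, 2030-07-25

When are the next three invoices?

2030-08-29, 2030-09-26, 2030-10-31

All Thursdays; the gaps (28, 28, 28, 35, 28, 28) vary with month length.
This is the last Thursday of each month.
August 2030 ends with Thursday 2030-08-29.
Last Thursday of September 2030: 2030-09-26.
October 2030 ends with Thursday 2030-10-31.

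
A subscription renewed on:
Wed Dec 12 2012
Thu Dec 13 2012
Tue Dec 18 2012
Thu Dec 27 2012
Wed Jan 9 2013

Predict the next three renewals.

The spacing grows by 4 each time: 1, 5, 9, 13 days.
Next gap: 17 days. Wed Jan 9 2013 + 17 days = Sat Jan 26 2013.
Next gap: 21 days. Sat Jan 26 2013 + 21 days = Sat Feb 16 2013.
Next gap: 25 days. Sat Feb 16 2013 + 25 days = Wed Mar 13 2013.

Sat Jan 26 2013, Sat Feb 16 2013, Wed Mar 13 2013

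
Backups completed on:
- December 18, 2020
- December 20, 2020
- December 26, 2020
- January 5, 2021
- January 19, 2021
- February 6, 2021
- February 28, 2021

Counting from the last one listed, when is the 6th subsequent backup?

The spacing grows by 4 each time: 2, 6, 10, 14, 18, 22 days.
Next gap: 26 days. February 28, 2021 + 26 days = March 26, 2021.
Next gap: 30 days. March 26, 2021 + 30 days = April 25, 2021.
Next gap: 34 days. April 25, 2021 + 34 days = May 29, 2021.
Next gap: 38 days. May 29, 2021 + 38 days = July 6, 2021.
Next gap: 42 days. July 6, 2021 + 42 days = August 17, 2021.
Next gap: 46 days. August 17, 2021 + 46 days = October 2, 2021.

October 2, 2021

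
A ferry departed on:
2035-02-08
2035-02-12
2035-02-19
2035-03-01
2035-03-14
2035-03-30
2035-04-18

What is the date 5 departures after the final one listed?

2035-09-05

The spacing grows by 3 each time: 4, 7, 10, 13, 16, 19 days.
Next gap: 22 days. 2035-04-18 + 22 days = 2035-05-10.
Next gap: 25 days. 2035-05-10 + 25 days = 2035-06-04.
Next gap: 28 days. 2035-06-04 + 28 days = 2035-07-02.
Next gap: 31 days. 2035-07-02 + 31 days = 2035-08-02.
Next gap: 34 days. 2035-08-02 + 34 days = 2035-09-05.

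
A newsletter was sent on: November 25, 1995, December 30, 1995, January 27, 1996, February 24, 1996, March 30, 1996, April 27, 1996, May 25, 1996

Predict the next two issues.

All Saturdays; the gaps (35, 28, 28, 35, 28, 28) vary with month length.
This is the last Saturday of each month.
June 1996 ends with Saturday June 29, 1996.
Last Saturday of July 1996: July 27, 1996.

June 29, 1996; July 27, 1996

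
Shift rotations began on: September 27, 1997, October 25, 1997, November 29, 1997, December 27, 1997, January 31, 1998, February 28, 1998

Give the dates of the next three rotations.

March 28, 1998; April 25, 1998; May 30, 1998

Every date is a Saturday; gaps 28, 35, 28, 35, 28 days.
Each is the last Saturday of its month (at least one falls on the 29th or later, ruling out '4th Saturday').
March 1998 ends with Saturday March 28, 1998.
Last Saturday of April 1998: April 25, 1998.
May 1998 ends with Saturday May 30, 1998.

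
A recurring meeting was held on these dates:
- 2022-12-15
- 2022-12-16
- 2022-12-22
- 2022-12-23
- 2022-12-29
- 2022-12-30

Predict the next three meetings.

Every event lands on a Thursday or Friday (gaps cycle 1, 6, 1, 6, 1).
So the schedule is: every Thursday and Friday.
Next Thursday: 2023-01-05.
The following Friday is 2023-01-06.
The following Thursday is 2023-01-12.

2023-01-05, 2023-01-06, 2023-01-12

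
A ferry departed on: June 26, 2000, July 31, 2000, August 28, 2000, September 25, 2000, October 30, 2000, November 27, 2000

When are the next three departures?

Every date is a Monday; gaps 35, 28, 28, 35, 28 days.
Each is the last Monday of its month (at least one falls on the 29th or later, ruling out '4th Monday').
Last Monday of December 2000: December 25, 2000.
Last Monday of January 2001: January 29, 2001.
Last Monday of February 2001: February 26, 2001.

December 25, 2000; January 29, 2001; February 26, 2001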